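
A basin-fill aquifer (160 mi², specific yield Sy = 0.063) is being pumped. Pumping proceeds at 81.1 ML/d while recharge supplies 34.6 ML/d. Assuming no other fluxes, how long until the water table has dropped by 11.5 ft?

t ≈ 1970 days

A = 160 mi² = 4.144 × 10^8 m²
Δh = 11.5 ft = 3.505 m
ΔV = Sy × A × Δh = 0.063 × 4.144 × 10^8 × 3.505 = 9.151 × 10^7 m³
Net withdrawal = 81.1 − 34.6 = 46.5 ML/d = 46500 m³/d
t = ΔV / Q = 9.151 × 10^7 m³ / 46500 m³/d = 1968 d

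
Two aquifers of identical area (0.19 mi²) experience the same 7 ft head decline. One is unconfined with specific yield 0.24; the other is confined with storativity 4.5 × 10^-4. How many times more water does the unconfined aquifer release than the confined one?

ΔV_u / ΔV_c ≈ 533

A = 0.19 mi² = 4.921 × 10^5 m²
Δh = 7 ft = 2.134 m
Unconfined: ΔV_u = Sy × A × Δh = 0.24 × 4.921 × 10^5 × 2.134 = 2.52 × 10^5 m³
Confined: ΔV_c = S × A × Δh = 4.5 × 10^-4 × 4.921 × 10^5 × 2.134 = 472.5 m³
Ratio = ΔV_u / ΔV_c = Sy / S = 0.24 / 4.5 × 10^-4 = 533.3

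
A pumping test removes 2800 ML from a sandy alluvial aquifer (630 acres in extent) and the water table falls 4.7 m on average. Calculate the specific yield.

A = 630 acres = 2.55 × 10^6 m²
ΔV = 2800 ML = 2.8 × 10^6 m³
Sy = ΔV / (A × Δh) = 2.8 × 10^6 m³ / (2.55 × 10^6 m² × 4.7 m) = 0.2337

Sy ≈ 0.23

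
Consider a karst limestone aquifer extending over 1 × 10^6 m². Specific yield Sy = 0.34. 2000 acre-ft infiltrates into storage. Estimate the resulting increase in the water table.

Δh ≈ 7.26 m

ΔV = 2000 acre-ft = 2.467 × 10^6 m³
Δh = ΔV / (Sy × A) = 2.467 × 10^6 m³ / (0.34 × 1 × 10^6 m²) = 7.256 m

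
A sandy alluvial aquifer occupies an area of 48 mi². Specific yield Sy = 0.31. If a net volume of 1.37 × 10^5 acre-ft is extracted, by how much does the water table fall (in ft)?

Δh ≈ 14.4 ft

A = 48 mi² = 1.243 × 10^8 m²
ΔV = 1.37 × 10^5 acre-ft = 1.69 × 10^8 m³
Δh = ΔV / (Sy × A) = 1.69 × 10^8 m³ / (0.31 × 1.243 × 10^8 m²) = 4.385 m
Δh = 4.385 m = 14.39 ft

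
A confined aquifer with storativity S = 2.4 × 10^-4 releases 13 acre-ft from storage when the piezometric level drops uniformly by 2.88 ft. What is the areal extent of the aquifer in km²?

Δh = 2.88 ft = 0.8778 m
ΔV = 13 acre-ft = 16040 m³
A = ΔV / (S × Δh) = 16040 / (2.4 × 10^-4 × 0.8778) = 7.611 × 10^7 m²
A = 7.611 × 10^7 m² = 76.11 km²

A ≈ 76.1 km²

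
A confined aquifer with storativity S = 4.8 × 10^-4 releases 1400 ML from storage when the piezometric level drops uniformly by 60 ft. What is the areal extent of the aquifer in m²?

A ≈ 1.59 × 10^8 m²

Δh = 60 ft = 18.29 m
ΔV = 1400 ML = 1.4 × 10^6 m³
A = ΔV / (S × Δh) = 1.4 × 10^6 / (4.8 × 10^-4 × 18.29) = 1.595 × 10^8 m²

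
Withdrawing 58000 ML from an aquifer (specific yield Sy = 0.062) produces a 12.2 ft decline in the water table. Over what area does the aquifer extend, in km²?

Δh = 12.2 ft = 3.719 m
ΔV = 58000 ML = 5.8 × 10^7 m³
A = ΔV / (Sy × Δh) = 5.8 × 10^7 / (0.062 × 3.719) = 2.516 × 10^8 m²
A = 2.516 × 10^8 m² = 251.6 km²

A ≈ 252 km²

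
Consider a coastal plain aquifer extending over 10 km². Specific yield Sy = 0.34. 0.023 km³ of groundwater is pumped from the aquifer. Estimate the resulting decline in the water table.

Δh ≈ 6.76 m

A = 10 km² = 1 × 10^7 m²
ΔV = 0.023 km³ = 2.3 × 10^7 m³
Δh = ΔV / (Sy × A) = 2.3 × 10^7 m³ / (0.34 × 1 × 10^7 m²) = 6.765 m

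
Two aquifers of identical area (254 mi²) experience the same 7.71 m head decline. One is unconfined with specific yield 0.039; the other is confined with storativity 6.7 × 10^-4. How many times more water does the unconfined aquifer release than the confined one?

ΔV_u / ΔV_c ≈ 58.2

A = 254 mi² = 6.579 × 10^8 m²
Unconfined: ΔV_u = Sy × A × Δh = 0.039 × 6.579 × 10^8 × 7.71 = 1.978 × 10^8 m³
Confined: ΔV_c = S × A × Δh = 6.7 × 10^-4 × 6.579 × 10^8 × 7.71 = 3.398 × 10^6 m³
Ratio = ΔV_u / ΔV_c = Sy / S = 0.039 / 6.7 × 10^-4 = 58.21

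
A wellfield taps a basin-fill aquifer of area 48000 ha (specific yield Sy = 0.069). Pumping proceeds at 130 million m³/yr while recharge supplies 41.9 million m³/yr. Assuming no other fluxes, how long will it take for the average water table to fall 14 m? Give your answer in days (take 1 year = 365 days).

t ≈ 1920 days

A = 48000 ha = 4.8 × 10^8 m²
ΔV = Sy × A × Δh = 0.069 × 4.8 × 10^8 × 14 = 4.637 × 10^8 m³
Net withdrawal = 130 − 41.9 = 88.1 million m³/yr = 2.414 × 10^5 m³/d
t = ΔV / Q = 4.637 × 10^8 m³ / 2.414 × 10^5 m³/d = 1921 d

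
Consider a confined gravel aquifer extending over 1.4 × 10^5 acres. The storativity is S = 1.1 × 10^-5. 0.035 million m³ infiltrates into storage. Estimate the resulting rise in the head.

Δh ≈ 5.62 m

A = 1.4 × 10^5 acres = 5.666 × 10^8 m²
ΔV = 0.035 million m³ = 35000 m³
Δh = ΔV / (S × A) = 35000 m³ / (1.1 × 10^-5 × 5.666 × 10^8 m²) = 5.616 m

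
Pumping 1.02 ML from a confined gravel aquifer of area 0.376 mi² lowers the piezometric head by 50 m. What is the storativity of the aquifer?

A = 0.376 mi² = 9.738 × 10^5 m²
ΔV = 1.02 ML = 1020 m³
S = ΔV / (A × Δh) = 1020 m³ / (9.738 × 10^5 m² × 50 m) = 2.095 × 10^-5

S ≈ 2.1 × 10^-5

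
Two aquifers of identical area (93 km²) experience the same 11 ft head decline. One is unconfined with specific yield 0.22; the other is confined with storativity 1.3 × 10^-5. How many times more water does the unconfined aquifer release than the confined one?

ΔV_u / ΔV_c ≈ 16900

A = 93 km² = 9.3 × 10^7 m²
Δh = 11 ft = 3.353 m
Unconfined: ΔV_u = Sy × A × Δh = 0.22 × 9.3 × 10^7 × 3.353 = 6.86 × 10^7 m³
Confined: ΔV_c = S × A × Δh = 1.3 × 10^-5 × 9.3 × 10^7 × 3.353 = 4054 m³
Ratio = ΔV_u / ΔV_c = Sy / S = 0.22 / 1.3 × 10^-5 = 16920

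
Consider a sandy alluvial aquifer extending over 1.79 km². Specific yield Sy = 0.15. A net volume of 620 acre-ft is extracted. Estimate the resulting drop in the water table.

A = 1.79 km² = 1.79 × 10^6 m²
ΔV = 620 acre-ft = 7.648 × 10^5 m³
Δh = ΔV / (Sy × A) = 7.648 × 10^5 m³ / (0.15 × 1.79 × 10^6 m²) = 2.848 m

Δh ≈ 2.85 m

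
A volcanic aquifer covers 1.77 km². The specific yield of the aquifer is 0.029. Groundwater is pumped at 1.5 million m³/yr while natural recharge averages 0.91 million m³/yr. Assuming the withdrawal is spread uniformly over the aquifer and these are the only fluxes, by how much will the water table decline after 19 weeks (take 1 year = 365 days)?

A = 1.77 km² = 1.77 × 10^6 m²
Net abstraction = 1.5 − 0.91 = 0.59 million m³/yr
Q_net = 0.59 million m³/yr = 1616 m³/d
t = 19 weeks = 133 d
ΔV = Q × t = 1616 m³/d × 133 d = 2.15 × 10^5 m³
Δh = ΔV / (Sy × A) = 2.15 × 10^5 / (0.029 × 1.77 × 10^6) = 4.188 m

Δh ≈ 4.19 m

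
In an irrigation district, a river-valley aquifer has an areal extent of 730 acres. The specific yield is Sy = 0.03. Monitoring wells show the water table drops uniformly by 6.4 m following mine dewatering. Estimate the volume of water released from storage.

ΔV ≈ 5.67 × 10^5 m³

A = 730 acres = 2.954 × 10^6 m²
ΔV = Sy × A × Δh = 0.03 × 2.954 × 10^6 m² × 6.4 m = 5.672 × 10^5 m³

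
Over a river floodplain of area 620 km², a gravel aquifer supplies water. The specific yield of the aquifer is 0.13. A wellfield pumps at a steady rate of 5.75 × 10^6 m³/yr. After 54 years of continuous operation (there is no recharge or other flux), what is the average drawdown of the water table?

A = 620 km² = 6.2 × 10^8 m²
Q = 5.75 × 10^6 m³/yr = 15750 m³/d
t = 54 years = 19710 d
ΔV = Q × t = 15750 m³/d × 19710 d = 3.105 × 10^8 m³
Δh = ΔV / (Sy × A) = 3.105 × 10^8 / (0.13 × 6.2 × 10^8) = 3.852 m

Δh ≈ 3.85 m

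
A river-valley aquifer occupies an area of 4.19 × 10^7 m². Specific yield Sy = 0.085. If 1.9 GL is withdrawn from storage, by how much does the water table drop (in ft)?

Δh ≈ 1.75 ft

ΔV = 1.9 GL = 1.9 × 10^6 m³
Δh = ΔV / (Sy × A) = 1.9 × 10^6 m³ / (0.085 × 4.19 × 10^7 m²) = 0.5335 m
Δh = 0.5335 m = 1.75 ft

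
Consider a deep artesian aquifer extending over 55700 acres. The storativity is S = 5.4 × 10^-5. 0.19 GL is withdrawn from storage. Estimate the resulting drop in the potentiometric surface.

A = 55700 acres = 2.254 × 10^8 m²
ΔV = 0.19 GL = 1.9 × 10^5 m³
Δh = ΔV / (S × A) = 1.9 × 10^5 m³ / (5.4 × 10^-5 × 2.254 × 10^8 m²) = 15.61 m

Δh ≈ 15.6 m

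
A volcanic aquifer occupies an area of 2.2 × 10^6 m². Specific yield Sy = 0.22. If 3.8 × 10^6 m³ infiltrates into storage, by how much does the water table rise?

Δh = ΔV / (Sy × A) = 3.8 × 10^6 m³ / (0.22 × 2.2 × 10^6 m²) = 7.851 m

Δh ≈ 7.85 m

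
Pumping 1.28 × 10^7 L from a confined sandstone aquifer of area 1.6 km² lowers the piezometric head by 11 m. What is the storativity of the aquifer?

A = 1.6 km² = 1.6 × 10^6 m²
ΔV = 1.28 × 10^7 L = 12800 m³
S = ΔV / (A × Δh) = 12800 m³ / (1.6 × 10^6 m² × 11 m) = 7.273 × 10^-4

S ≈ 7.3 × 10^-4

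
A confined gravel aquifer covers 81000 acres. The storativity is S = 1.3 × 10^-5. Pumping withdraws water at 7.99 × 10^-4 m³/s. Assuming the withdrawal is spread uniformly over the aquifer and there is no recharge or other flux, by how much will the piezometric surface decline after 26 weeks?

Δh ≈ 2.95 m

A = 81000 acres = 3.278 × 10^8 m²
Q = 7.99 × 10^-4 m³/s = 69.03 m³/d
t = 26 weeks = 182 d
ΔV = Q × t = 69.03 m³/d × 182 d = 12560 m³
Δh = ΔV / (S × A) = 12560 / (1.3 × 10^-5 × 3.278 × 10^8) = 2.948 m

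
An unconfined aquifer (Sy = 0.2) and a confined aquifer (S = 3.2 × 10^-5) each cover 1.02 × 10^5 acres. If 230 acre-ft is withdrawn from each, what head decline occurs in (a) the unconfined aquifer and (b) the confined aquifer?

A = 1.02 × 10^5 acres = 4.128 × 10^8 m²
ΔV = 230 acre-ft = 2.837 × 10^5 m³
Unconfined: Δh_u = ΔV/(Sy·A) = 2.837 × 10^5/(0.2 × 4.128 × 10^8) = 0.003436 m
Confined: Δh_c = ΔV/(S·A) = 2.837 × 10^5/(3.2 × 10^-5 × 4.128 × 10^8) = 21.48 m

Δh_u ≈ 0.00344 m; Δh_c ≈ 21.5 m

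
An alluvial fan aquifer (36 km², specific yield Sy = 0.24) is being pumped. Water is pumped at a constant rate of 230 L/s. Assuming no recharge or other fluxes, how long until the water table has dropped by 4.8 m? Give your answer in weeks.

t ≈ 298 weeks

A = 36 km² = 3.6 × 10^7 m²
ΔV = Sy × A × Δh = 0.24 × 3.6 × 10^7 × 4.8 = 4.147 × 10^7 m³
Q = 230 L/s = 19870 m³/d
t = ΔV / Q = 4.147 × 10^7 m³ / 19870 m³/d = 2087 d
t = 2087 d ≈ 298.1 weeks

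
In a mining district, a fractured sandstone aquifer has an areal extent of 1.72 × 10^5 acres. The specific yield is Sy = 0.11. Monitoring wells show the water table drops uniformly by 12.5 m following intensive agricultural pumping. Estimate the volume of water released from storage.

ΔV ≈ 9.57 × 10^8 m³

A = 1.72 × 10^5 acres = 6.961 × 10^8 m²
ΔV = Sy × A × Δh = 0.11 × 6.961 × 10^8 m² × 12.5 m = 9.571 × 10^8 m³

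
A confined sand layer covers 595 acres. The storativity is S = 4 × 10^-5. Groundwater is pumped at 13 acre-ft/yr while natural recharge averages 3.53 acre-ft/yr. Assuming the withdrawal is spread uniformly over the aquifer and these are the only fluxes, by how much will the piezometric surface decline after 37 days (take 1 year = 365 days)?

Δh ≈ 12.3 m

A = 595 acres = 2.408 × 10^6 m²
Net abstraction = 13 − 3.53 = 9.47 acre-ft/yr
Q_net = 9.47 acre-ft/yr = 32 m³/d
ΔV = Q × t = 32 m³/d × 37 d = 1184 m³
Δh = ΔV / (S × A) = 1184 / (4 × 10^-5 × 2.408 × 10^6) = 12.29 m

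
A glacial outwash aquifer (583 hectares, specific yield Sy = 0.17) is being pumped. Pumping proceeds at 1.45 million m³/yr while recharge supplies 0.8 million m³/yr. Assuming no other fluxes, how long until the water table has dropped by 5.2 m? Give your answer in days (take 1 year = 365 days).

t ≈ 2890 days

A = 583 hectares = 5.83 × 10^6 m²
ΔV = Sy × A × Δh = 0.17 × 5.83 × 10^6 × 5.2 = 5.154 × 10^6 m³
Net withdrawal = 1.45 − 0.8 = 0.65 million m³/yr = 1781 m³/d
t = ΔV / Q = 5.154 × 10^6 m³ / 1781 m³/d = 2894 d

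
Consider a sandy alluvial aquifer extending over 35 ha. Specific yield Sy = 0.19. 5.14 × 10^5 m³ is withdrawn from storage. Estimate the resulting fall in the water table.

A = 35 ha = 3.5 × 10^5 m²
Δh = ΔV / (Sy × A) = 5.14 × 10^5 m³ / (0.19 × 3.5 × 10^5 m²) = 7.729 m

Δh ≈ 7.73 m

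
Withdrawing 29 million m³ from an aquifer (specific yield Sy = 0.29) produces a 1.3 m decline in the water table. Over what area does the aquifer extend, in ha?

ΔV = 29 million m³ = 2.9 × 10^7 m³
A = ΔV / (Sy × Δh) = 2.9 × 10^7 / (0.29 × 1.3) = 7.692 × 10^7 m²
A = 7.692 × 10^7 m² = 7692 ha

A ≈ 7690 ha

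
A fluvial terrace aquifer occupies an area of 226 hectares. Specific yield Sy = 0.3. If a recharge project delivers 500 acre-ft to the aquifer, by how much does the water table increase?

A = 226 hectares = 2.26 × 10^6 m²
ΔV = 500 acre-ft = 6.167 × 10^5 m³
Δh = ΔV / (Sy × A) = 6.167 × 10^5 m³ / (0.3 × 2.26 × 10^6 m²) = 0.9096 m

Δh ≈ 0.91 m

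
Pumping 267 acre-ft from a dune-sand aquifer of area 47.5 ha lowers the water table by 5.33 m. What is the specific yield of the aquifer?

A = 47.5 ha = 4.75 × 10^5 m²
ΔV = 267 acre-ft = 3.293 × 10^5 m³
Sy = ΔV / (A × Δh) = 3.293 × 10^5 m³ / (4.75 × 10^5 m² × 5.33 m) = 0.1301

Sy ≈ 0.13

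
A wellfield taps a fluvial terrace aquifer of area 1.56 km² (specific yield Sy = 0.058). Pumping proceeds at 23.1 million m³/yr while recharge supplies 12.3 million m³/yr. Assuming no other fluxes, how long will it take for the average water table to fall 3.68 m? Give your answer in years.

t ≈ 0.0308 years

A = 1.56 km² = 1.56 × 10^6 m²
ΔV = Sy × A × Δh = 0.058 × 1.56 × 10^6 × 3.68 = 3.33 × 10^5 m³
Net withdrawal = 23.1 − 12.3 = 10.8 million m³/yr = 29590 m³/d
t = ΔV / Q = 3.33 × 10^5 m³ / 29590 m³/d = 11.25 d
t = 11.25 d ≈ 0.03083 years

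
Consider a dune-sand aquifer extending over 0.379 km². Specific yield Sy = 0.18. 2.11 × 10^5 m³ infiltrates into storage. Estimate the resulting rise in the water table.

Δh ≈ 3.09 m

A = 0.379 km² = 3.79 × 10^5 m²
Δh = ΔV / (Sy × A) = 2.11 × 10^5 m³ / (0.18 × 3.79 × 10^5 m²) = 3.093 m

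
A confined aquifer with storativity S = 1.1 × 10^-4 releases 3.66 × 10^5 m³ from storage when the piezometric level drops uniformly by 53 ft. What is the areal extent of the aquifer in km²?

A ≈ 206 km²

Δh = 53 ft = 16.15 m
A = ΔV / (S × Δh) = 3.66 × 10^5 / (1.1 × 10^-4 × 16.15) = 2.06 × 10^8 m²
A = 2.06 × 10^8 m² = 206 km²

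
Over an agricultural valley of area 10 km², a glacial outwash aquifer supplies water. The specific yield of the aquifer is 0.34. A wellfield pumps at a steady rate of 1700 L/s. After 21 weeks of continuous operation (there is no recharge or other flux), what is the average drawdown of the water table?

Δh ≈ 6.35 m

A = 10 km² = 1 × 10^7 m²
Q = 1700 L/s = 1.469 × 10^5 m³/d
t = 21 weeks = 147 d
ΔV = Q × t = 1.469 × 10^5 m³/d × 147 d = 2.159 × 10^7 m³
Δh = ΔV / (Sy × A) = 2.159 × 10^7 / (0.34 × 1 × 10^7) = 6.35 m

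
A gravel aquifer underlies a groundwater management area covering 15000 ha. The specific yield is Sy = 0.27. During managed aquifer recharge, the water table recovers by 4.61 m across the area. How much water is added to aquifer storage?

A = 15000 ha = 1.5 × 10^8 m²
ΔV = Sy × A × Δh = 0.27 × 1.5 × 10^8 m² × 4.61 m = 1.867 × 10^8 m³

ΔV ≈ 1.87 × 10^8 m³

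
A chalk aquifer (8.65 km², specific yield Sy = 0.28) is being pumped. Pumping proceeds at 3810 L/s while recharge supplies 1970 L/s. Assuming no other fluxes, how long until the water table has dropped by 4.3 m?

t ≈ 65.5 days

A = 8.65 km² = 8.65 × 10^6 m²
ΔV = Sy × A × Δh = 0.28 × 8.65 × 10^6 × 4.3 = 1.041 × 10^7 m³
Net withdrawal = 3810 − 1970 = 1840 L/s = 1.59 × 10^5 m³/d
t = ΔV / Q = 1.041 × 10^7 m³ / 1.59 × 10^5 m³/d = 65.51 d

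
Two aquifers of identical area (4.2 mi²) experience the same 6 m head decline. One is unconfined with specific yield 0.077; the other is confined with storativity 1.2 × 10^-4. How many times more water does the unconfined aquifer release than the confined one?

ΔV_u / ΔV_c ≈ 642

A = 4.2 mi² = 1.088 × 10^7 m²
Unconfined: ΔV_u = Sy × A × Δh = 0.077 × 1.088 × 10^7 × 6 = 5.026 × 10^6 m³
Confined: ΔV_c = S × A × Δh = 1.2 × 10^-4 × 1.088 × 10^7 × 6 = 7832 m³
Ratio = ΔV_u / ΔV_c = Sy / S = 0.077 / 1.2 × 10^-4 = 641.7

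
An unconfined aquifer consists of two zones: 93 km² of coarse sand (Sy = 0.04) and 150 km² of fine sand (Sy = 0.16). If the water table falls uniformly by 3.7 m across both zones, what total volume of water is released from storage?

ΔV ≈ 1.03 × 10^8 m³

A₁ = 93 km² = 9.3 × 10^7 m²; A₂ = 150 km² = 1.5 × 10^8 m²
ΔV₁ = 0.04 × 9.3 × 10^7 × 3.7 = 1.376 × 10^7 m³
ΔV₂ = 0.16 × 1.5 × 10^8 × 3.7 = 8.88 × 10^7 m³
ΔV = ΔV₁ + ΔV₂ = 1.026 × 10^8 m³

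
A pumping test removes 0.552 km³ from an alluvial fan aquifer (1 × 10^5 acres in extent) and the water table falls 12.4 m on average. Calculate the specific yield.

A = 1 × 10^5 acres = 4.047 × 10^8 m²
ΔV = 0.552 km³ = 5.52 × 10^8 m³
Sy = ΔV / (A × Δh) = 5.52 × 10^8 m³ / (4.047 × 10^8 m² × 12.4 m) = 0.11

Sy ≈ 0.11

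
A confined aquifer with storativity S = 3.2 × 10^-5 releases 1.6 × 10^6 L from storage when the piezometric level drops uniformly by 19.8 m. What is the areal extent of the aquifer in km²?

ΔV = 1.6 × 10^6 L = 1600 m³
A = ΔV / (S × Δh) = 1600 / (3.2 × 10^-5 × 19.8) = 2.525 × 10^6 m²
A = 2.525 × 10^6 m² = 2.525 km²

A ≈ 2.53 km²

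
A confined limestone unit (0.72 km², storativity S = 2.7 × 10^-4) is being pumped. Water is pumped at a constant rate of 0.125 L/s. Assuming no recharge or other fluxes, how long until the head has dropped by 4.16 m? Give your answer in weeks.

t ≈ 10.7 weeks

A = 0.72 km² = 7.2 × 10^5 m²
ΔV = S × A × Δh = 2.7 × 10^-4 × 7.2 × 10^5 × 4.16 = 808.7 m³
Q = 0.125 L/s = 10.8 m³/d
t = ΔV / Q = 808.7 m³ / 10.8 m³/d = 74.88 d
t = 74.88 d ≈ 10.7 weeks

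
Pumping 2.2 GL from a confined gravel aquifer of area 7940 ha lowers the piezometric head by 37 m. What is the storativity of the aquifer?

S ≈ 7.5 × 10^-4

A = 7940 ha = 7.94 × 10^7 m²
ΔV = 2.2 GL = 2.2 × 10^6 m³
S = ΔV / (A × Δh) = 2.2 × 10^6 m³ / (7.94 × 10^7 m² × 37 m) = 7.489 × 10^-4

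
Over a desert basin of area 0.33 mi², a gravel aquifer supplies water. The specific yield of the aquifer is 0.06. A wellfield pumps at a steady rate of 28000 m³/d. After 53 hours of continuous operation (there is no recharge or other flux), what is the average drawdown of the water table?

Δh ≈ 1.21 m

A = 0.33 mi² = 8.547 × 10^5 m²
t = 53 hours = 2.208 d
ΔV = Q × t = 28000 m³/d × 2.208 d = 61830 m³
Δh = ΔV / (Sy × A) = 61830 / (0.06 × 8.547 × 10^5) = 1.206 m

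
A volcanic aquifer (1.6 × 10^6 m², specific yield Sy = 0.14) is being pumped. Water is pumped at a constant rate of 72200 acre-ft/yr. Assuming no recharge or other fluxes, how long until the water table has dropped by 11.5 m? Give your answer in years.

t ≈ 0.0289 years

ΔV = Sy × A × Δh = 0.14 × 1.6 × 10^6 × 11.5 = 2.576 × 10^6 m³
Q = 72200 acre-ft/yr = 2.44 × 10^5 m³/d
t = ΔV / Q = 2.576 × 10^6 m³ / 2.44 × 10^5 m³/d = 10.56 d
t = 10.56 d ≈ 0.02893 years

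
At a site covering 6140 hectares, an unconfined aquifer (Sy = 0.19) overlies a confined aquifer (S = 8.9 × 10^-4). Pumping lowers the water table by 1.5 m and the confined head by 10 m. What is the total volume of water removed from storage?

ΔV ≈ 1.8 × 10^7 m³

A = 6140 hectares = 6.14 × 10^7 m²
Unconfined: ΔV_u = Sy × A × Δh_u = 0.19 × 6.14 × 10^7 × 1.5 = 1.75 × 10^7 m³
Confined: ΔV_c = S × A × Δh_c = 8.9 × 10^-4 × 6.14 × 10^7 × 10 = 5.465 × 10^5 m³
Total ΔV = 1.75 × 10^7 + 5.465 × 10^5 = 1.805 × 10^7 m³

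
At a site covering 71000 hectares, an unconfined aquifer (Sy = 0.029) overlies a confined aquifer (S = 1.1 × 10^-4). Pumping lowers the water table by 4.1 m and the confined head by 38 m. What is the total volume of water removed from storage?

ΔV ≈ 8.74 × 10^7 m³

A = 71000 hectares = 7.1 × 10^8 m²
Unconfined: ΔV_u = Sy × A × Δh_u = 0.029 × 7.1 × 10^8 × 4.1 = 8.442 × 10^7 m³
Confined: ΔV_c = S × A × Δh_c = 1.1 × 10^-4 × 7.1 × 10^8 × 38 = 2.968 × 10^6 m³
Total ΔV = 8.442 × 10^7 + 2.968 × 10^6 = 8.739 × 10^7 m³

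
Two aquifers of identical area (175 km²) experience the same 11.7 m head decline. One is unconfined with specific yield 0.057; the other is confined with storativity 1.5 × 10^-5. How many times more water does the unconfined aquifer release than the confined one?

A = 175 km² = 1.75 × 10^8 m²
Unconfined: ΔV_u = Sy × A × Δh = 0.057 × 1.75 × 10^8 × 11.7 = 1.167 × 10^8 m³
Confined: ΔV_c = S × A × Δh = 1.5 × 10^-5 × 1.75 × 10^8 × 11.7 = 30710 m³
Ratio = ΔV_u / ΔV_c = Sy / S = 0.057 / 1.5 × 10^-5 = 3800

ΔV_u / ΔV_c ≈ 3800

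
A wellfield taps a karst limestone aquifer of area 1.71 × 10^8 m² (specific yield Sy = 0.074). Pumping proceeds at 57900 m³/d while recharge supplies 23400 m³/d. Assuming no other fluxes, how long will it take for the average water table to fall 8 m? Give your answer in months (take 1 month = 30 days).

ΔV = Sy × A × Δh = 0.074 × 1.71 × 10^8 × 8 = 1.012 × 10^8 m³
Net withdrawal = 57900 − 23400 = 34500 m³/d
t = ΔV / Q = 1.012 × 10^8 m³ / 34500 m³/d = 2934 d
t = 2934 d ≈ 97.81 months

t ≈ 97.8 months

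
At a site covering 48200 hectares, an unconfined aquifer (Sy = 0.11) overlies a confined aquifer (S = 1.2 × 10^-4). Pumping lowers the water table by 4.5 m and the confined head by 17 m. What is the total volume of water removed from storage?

A = 48200 hectares = 4.82 × 10^8 m²
Unconfined: ΔV_u = Sy × A × Δh_u = 0.11 × 4.82 × 10^8 × 4.5 = 2.386 × 10^8 m³
Confined: ΔV_c = S × A × Δh_c = 1.2 × 10^-4 × 4.82 × 10^8 × 17 = 9.833 × 10^5 m³
Total ΔV = 2.386 × 10^8 + 9.833 × 10^5 = 2.396 × 10^8 m³

ΔV ≈ 2.4 × 10^8 m³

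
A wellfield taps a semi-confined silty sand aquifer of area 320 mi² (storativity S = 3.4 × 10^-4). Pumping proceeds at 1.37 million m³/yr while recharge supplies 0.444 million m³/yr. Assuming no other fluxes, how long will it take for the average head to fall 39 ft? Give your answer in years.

A = 320 mi² = 8.288 × 10^8 m²
Δh = 39 ft = 11.89 m
ΔV = S × A × Δh = 3.4 × 10^-4 × 8.288 × 10^8 × 11.89 = 3.35 × 10^6 m³
Net withdrawal = 1.37 − 0.444 = 0.926 million m³/yr = 2537 m³/d
t = ΔV / Q = 3.35 × 10^6 m³ / 2537 m³/d = 1320 d
t = 1320 d ≈ 3.617 years

t ≈ 3.62 years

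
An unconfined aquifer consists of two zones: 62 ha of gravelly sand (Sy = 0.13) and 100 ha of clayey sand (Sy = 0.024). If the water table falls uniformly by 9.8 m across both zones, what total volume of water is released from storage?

ΔV ≈ 1.03 × 10^6 m³

A₁ = 62 ha = 6.2 × 10^5 m²; A₂ = 100 ha = 1 × 10^6 m²
ΔV₁ = 0.13 × 6.2 × 10^5 × 9.8 = 7.899 × 10^5 m³
ΔV₂ = 0.024 × 1 × 10^6 × 9.8 = 2.352 × 10^5 m³
ΔV = ΔV₁ + ΔV₂ = 1.025 × 10^6 m³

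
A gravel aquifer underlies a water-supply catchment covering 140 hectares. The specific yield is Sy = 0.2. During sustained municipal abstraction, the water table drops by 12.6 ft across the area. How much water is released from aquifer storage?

ΔV ≈ 1.08 × 10^6 m³

A = 140 hectares = 1.4 × 10^6 m²
Δh = 12.6 ft = 3.84 m
ΔV = Sy × A × Δh = 0.2 × 1.4 × 10^6 m² × 3.84 m = 1.075 × 10^6 m³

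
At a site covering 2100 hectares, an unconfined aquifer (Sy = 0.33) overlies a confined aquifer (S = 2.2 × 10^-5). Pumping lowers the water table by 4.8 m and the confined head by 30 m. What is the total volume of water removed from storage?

A = 2100 hectares = 2.1 × 10^7 m²
Unconfined: ΔV_u = Sy × A × Δh_u = 0.33 × 2.1 × 10^7 × 4.8 = 3.326 × 10^7 m³
Confined: ΔV_c = S × A × Δh_c = 2.2 × 10^-5 × 2.1 × 10^7 × 30 = 13860 m³
Total ΔV = 3.326 × 10^7 + 13860 = 3.328 × 10^7 m³

ΔV ≈ 3.33 × 10^7 m³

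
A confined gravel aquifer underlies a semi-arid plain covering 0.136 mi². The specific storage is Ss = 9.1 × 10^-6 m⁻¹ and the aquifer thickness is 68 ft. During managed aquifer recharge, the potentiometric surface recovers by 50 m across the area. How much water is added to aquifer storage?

b = 68 ft = 20.73 m
S = Ss × b = 9.1 × 10^-6 m⁻¹ × 20.73 m = 1.886 × 10^-4
A = 0.136 mi² = 3.522 × 10^5 m²
ΔV = S × A × Δh = 1.886 × 10^-4 × 3.522 × 10^5 m² × 50 m = 3322 m³

ΔV ≈ 3320 m³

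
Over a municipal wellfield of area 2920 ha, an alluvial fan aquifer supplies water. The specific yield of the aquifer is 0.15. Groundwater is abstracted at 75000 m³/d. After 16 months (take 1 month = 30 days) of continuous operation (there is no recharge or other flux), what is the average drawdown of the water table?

A = 2920 ha = 2.92 × 10^7 m²
t = 16 months = 480 d
ΔV = Q × t = 75000 m³/d × 480 d = 3.6 × 10^7 m³
Δh = ΔV / (Sy × A) = 3.6 × 10^7 / (0.15 × 2.92 × 10^7) = 8.219 m

Δh ≈ 8.22 m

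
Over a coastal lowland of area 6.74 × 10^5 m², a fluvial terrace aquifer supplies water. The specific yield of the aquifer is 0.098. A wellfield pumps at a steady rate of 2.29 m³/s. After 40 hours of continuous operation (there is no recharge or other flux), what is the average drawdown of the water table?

Q = 2.29 m³/s = 1.979 × 10^5 m³/d
t = 40 hours = 1.667 d
ΔV = Q × t = 1.979 × 10^5 m³/d × 1.667 d = 3.298 × 10^5 m³
Δh = ΔV / (Sy × A) = 3.298 × 10^5 / (0.098 × 6.74 × 10^5) = 4.992 m

Δh ≈ 4.99 m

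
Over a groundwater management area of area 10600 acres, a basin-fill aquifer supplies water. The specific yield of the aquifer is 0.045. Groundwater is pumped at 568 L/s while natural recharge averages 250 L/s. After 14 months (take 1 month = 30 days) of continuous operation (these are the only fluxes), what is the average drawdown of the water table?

A = 10600 acres = 4.29 × 10^7 m²
Net abstraction = 568 − 250 = 318 L/s
Q_net = 318 L/s = 27480 m³/d
t = 14 months = 420 d
ΔV = Q × t = 27480 m³/d × 420 d = 1.154 × 10^7 m³
Δh = ΔV / (Sy × A) = 1.154 × 10^7 / (0.045 × 4.29 × 10^7) = 5.978 m

Δh ≈ 5.98 m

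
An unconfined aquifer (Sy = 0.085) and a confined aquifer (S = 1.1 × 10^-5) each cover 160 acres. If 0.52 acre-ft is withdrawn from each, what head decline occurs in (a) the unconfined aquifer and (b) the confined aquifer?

Δh_u ≈ 0.0117 m; Δh_c ≈ 90.1 m

A = 160 acres = 6.475 × 10^5 m²
ΔV = 0.52 acre-ft = 641.4 m³
Unconfined: Δh_u = ΔV/(Sy·A) = 641.4/(0.085 × 6.475 × 10^5) = 0.01165 m
Confined: Δh_c = ΔV/(S·A) = 641.4/(1.1 × 10^-5 × 6.475 × 10^5) = 90.05 m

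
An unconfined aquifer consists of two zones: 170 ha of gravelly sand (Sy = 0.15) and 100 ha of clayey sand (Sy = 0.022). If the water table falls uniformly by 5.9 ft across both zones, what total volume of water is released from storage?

ΔV ≈ 4.98 × 10^5 m³

A₁ = 170 ha = 1.7 × 10^6 m²; A₂ = 100 ha = 1 × 10^6 m²
Δh = 5.9 ft = 1.798 m
ΔV₁ = 0.15 × 1.7 × 10^6 × 1.798 = 4.586 × 10^5 m³
ΔV₂ = 0.022 × 1 × 10^6 × 1.798 = 39560 m³
ΔV = ΔV₁ + ΔV₂ = 4.981 × 10^5 m³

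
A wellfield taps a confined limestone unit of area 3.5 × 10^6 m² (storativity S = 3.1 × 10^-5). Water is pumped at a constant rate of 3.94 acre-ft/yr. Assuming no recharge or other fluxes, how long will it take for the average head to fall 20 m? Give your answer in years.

ΔV = S × A × Δh = 3.1 × 10^-5 × 3.5 × 10^6 × 20 = 2170 m³
Q = 3.94 acre-ft/yr = 13.31 m³/d
t = ΔV / Q = 2170 m³ / 13.31 m³/d = 163 d
t = 163 d ≈ 0.4465 years

t ≈ 0.447 years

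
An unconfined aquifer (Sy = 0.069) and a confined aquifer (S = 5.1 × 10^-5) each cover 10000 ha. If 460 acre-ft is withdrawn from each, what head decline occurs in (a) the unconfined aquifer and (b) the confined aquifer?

Δh_u ≈ 0.0822 m; Δh_c ≈ 111 m

A = 10000 ha = 1 × 10^8 m²
ΔV = 460 acre-ft = 5.674 × 10^5 m³
Unconfined: Δh_u = ΔV/(Sy·A) = 5.674 × 10^5/(0.069 × 1 × 10^8) = 0.08223 m
Confined: Δh_c = ΔV/(S·A) = 5.674 × 10^5/(5.1 × 10^-5 × 1 × 10^8) = 111.3 m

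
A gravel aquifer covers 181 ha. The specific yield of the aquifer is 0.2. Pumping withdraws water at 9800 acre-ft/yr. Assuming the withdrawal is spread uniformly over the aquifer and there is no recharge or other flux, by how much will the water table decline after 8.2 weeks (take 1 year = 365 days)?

A = 181 ha = 1.81 × 10^6 m²
Q = 9800 acre-ft/yr = 33120 m³/d
t = 8.2 weeks = 57.4 d
ΔV = Q × t = 33120 m³/d × 57.4 d = 1.901 × 10^6 m³
Δh = ΔV / (Sy × A) = 1.901 × 10^6 / (0.2 × 1.81 × 10^6) = 5.251 m

Δh ≈ 5.25 m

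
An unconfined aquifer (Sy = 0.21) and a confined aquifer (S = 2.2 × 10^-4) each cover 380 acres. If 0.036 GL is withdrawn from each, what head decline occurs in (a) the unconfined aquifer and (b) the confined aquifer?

A = 380 acres = 1.538 × 10^6 m²
ΔV = 0.036 GL = 36000 m³
Unconfined: Δh_u = ΔV/(Sy·A) = 36000/(0.21 × 1.538 × 10^6) = 0.1115 m
Confined: Δh_c = ΔV/(S·A) = 36000/(2.2 × 10^-4 × 1.538 × 10^6) = 106.4 m

Δh_u ≈ 0.111 m; Δh_c ≈ 106 m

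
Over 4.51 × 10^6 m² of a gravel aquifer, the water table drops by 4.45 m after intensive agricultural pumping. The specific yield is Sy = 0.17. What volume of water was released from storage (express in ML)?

ΔV = Sy × A × Δh = 0.17 × 4.51 × 10^6 m² × 4.45 m = 3.412 × 10^6 m³
ΔV = 3.412 × 10^6 m³ = 3412 ML

ΔV ≈ 3410 ML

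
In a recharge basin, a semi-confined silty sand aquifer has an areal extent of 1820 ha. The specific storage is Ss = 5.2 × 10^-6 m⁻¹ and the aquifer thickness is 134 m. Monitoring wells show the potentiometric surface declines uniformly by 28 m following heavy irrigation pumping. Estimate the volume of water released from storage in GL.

ΔV ≈ 0.355 GL

S = Ss × b = 5.2 × 10^-6 m⁻¹ × 134 m = 6.968 × 10^-4
A = 1820 ha = 1.82 × 10^7 m²
ΔV = S × A × Δh = 6.968 × 10^-4 × 1.82 × 10^7 m² × 28 m = 3.551 × 10^5 m³
ΔV = 3.551 × 10^5 m³ = 0.3551 GL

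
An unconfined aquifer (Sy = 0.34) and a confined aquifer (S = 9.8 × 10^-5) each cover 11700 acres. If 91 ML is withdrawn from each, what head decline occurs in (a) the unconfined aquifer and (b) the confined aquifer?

A = 11700 acres = 4.735 × 10^7 m²
ΔV = 91 ML = 91000 m³
Unconfined: Δh_u = ΔV/(Sy·A) = 91000/(0.34 × 4.735 × 10^7) = 0.005653 m
Confined: Δh_c = ΔV/(S·A) = 91000/(9.8 × 10^-5 × 4.735 × 10^7) = 19.61 m

Δh_u ≈ 0.00565 m; Δh_c ≈ 19.6 m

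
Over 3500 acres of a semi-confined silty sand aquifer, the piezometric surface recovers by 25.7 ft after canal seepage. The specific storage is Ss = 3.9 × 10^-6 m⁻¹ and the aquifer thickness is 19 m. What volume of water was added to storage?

ΔV ≈ 8220 m³

S = Ss × b = 3.9 × 10^-6 m⁻¹ × 19 m = 7.41 × 10^-5
A = 3500 acres = 1.416 × 10^7 m²
Δh = 25.7 ft = 7.833 m
ΔV = S × A × Δh = 7.41 × 10^-5 × 1.416 × 10^7 m² × 7.833 m = 8222 m³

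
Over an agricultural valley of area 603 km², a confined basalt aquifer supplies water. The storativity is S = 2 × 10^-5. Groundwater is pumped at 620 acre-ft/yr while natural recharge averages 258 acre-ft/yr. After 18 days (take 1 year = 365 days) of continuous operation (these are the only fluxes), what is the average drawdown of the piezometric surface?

A = 603 km² = 6.03 × 10^8 m²
Net abstraction = 620 − 258 = 362 acre-ft/yr
Q_net = 362 acre-ft/yr = 1223 m³/d
ΔV = Q × t = 1223 m³/d × 18 d = 22020 m³
Δh = ΔV / (S × A) = 22020 / (2 × 10^-5 × 6.03 × 10^8) = 1.826 m

Δh ≈ 1.83 m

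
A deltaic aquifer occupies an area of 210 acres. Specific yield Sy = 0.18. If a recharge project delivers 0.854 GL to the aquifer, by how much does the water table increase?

Δh ≈ 5.58 m

A = 210 acres = 8.498 × 10^5 m²
ΔV = 0.854 GL = 8.54 × 10^5 m³
Δh = ΔV / (Sy × A) = 8.54 × 10^5 m³ / (0.18 × 8.498 × 10^5 m²) = 5.583 m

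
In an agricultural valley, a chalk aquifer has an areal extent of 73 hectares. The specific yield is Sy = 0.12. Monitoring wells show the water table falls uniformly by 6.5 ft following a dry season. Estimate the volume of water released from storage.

A = 73 hectares = 7.3 × 10^5 m²
Δh = 6.5 ft = 1.981 m
ΔV = Sy × A × Δh = 0.12 × 7.3 × 10^5 m² × 1.981 m = 1.736 × 10^5 m³

ΔV ≈ 1.74 × 10^5 m³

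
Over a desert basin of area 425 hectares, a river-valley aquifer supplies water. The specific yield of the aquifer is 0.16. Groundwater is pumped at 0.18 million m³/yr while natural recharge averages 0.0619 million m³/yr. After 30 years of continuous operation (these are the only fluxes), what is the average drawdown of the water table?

A = 425 hectares = 4.25 × 10^6 m²
Net abstraction = 0.18 − 0.0619 = 0.1181 million m³/yr
Q_net = 0.1181 million m³/yr = 323.6 m³/d
t = 30 years = 10950 d
ΔV = Q × t = 323.6 m³/d × 10950 d = 3.543 × 10^6 m³
Δh = ΔV / (Sy × A) = 3.543 × 10^6 / (0.16 × 4.25 × 10^6) = 5.21 m

Δh ≈ 5.21 m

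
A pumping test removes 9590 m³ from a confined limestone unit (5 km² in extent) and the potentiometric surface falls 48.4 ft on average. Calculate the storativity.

S ≈ 1.3 × 10^-4

A = 5 km² = 5 × 10^6 m²
Δh = 48.4 ft = 14.75 m
S = ΔV / (A × Δh) = 9590 m³ / (5 × 10^6 m² × 14.75 m) = 1.3 × 10^-4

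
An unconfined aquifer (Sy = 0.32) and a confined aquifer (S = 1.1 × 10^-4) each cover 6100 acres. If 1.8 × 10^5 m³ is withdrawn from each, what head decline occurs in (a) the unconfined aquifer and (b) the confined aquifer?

A = 6100 acres = 2.469 × 10^7 m²
Unconfined: Δh_u = ΔV/(Sy·A) = 1.8 × 10^5/(0.32 × 2.469 × 10^7) = 0.02279 m
Confined: Δh_c = ΔV/(S·A) = 1.8 × 10^5/(1.1 × 10^-4 × 2.469 × 10^7) = 66.29 m

Δh_u ≈ 0.0228 m; Δh_c ≈ 66.3 m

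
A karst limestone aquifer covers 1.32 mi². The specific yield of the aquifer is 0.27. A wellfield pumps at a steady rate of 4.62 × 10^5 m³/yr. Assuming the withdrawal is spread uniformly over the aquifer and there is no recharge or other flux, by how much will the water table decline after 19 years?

A = 1.32 mi² = 3.419 × 10^6 m²
Q = 4.62 × 10^5 m³/yr = 1266 m³/d
t = 19 years = 6935 d
ΔV = Q × t = 1266 m³/d × 6935 d = 8.778 × 10^6 m³
Δh = ΔV / (Sy × A) = 8.778 × 10^6 / (0.27 × 3.419 × 10^6) = 9.51 m

Δh ≈ 9.51 m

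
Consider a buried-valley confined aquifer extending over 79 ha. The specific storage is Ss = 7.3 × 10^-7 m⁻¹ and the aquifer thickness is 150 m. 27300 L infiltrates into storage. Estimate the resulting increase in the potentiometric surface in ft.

S = Ss × b = 7.3 × 10^-7 m⁻¹ × 150 m = 1.095 × 10^-4
A = 79 ha = 7.9 × 10^5 m²
ΔV = 27300 L = 27.3 m³
Δh = ΔV / (S × A) = 27.3 m³ / (1.095 × 10^-4 × 7.9 × 10^5 m²) = 0.3156 m
Δh = 0.3156 m = 1.035 ft

Δh ≈ 1.04 ft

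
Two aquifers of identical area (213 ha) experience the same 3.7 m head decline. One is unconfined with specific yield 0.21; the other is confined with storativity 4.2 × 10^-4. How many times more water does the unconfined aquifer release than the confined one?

A = 213 ha = 2.13 × 10^6 m²
Unconfined: ΔV_u = Sy × A × Δh = 0.21 × 2.13 × 10^6 × 3.7 = 1.655 × 10^6 m³
Confined: ΔV_c = S × A × Δh = 4.2 × 10^-4 × 2.13 × 10^6 × 3.7 = 3310 m³
Ratio = ΔV_u / ΔV_c = Sy / S = 0.21 / 4.2 × 10^-4 = 500

ΔV_u / ΔV_c ≈ 500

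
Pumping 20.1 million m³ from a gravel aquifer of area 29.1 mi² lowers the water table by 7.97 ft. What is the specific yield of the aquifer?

Sy ≈ 0.11

A = 29.1 mi² = 7.537 × 10^7 m²
Δh = 7.97 ft = 2.429 m
ΔV = 20.1 million m³ = 2.01 × 10^7 m³
Sy = ΔV / (A × Δh) = 2.01 × 10^7 m³ / (7.537 × 10^7 m² × 2.429 m) = 0.1098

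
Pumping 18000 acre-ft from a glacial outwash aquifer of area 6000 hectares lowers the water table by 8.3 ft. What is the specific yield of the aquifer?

Sy ≈ 0.15

A = 6000 hectares = 6 × 10^7 m²
Δh = 8.3 ft = 2.53 m
ΔV = 18000 acre-ft = 2.22 × 10^7 m³
Sy = ΔV / (A × Δh) = 2.22 × 10^7 m³ / (6 × 10^7 m² × 2.53 m) = 0.1463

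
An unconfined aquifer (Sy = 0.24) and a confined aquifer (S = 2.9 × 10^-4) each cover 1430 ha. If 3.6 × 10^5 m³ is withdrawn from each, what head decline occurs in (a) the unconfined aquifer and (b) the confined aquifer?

A = 1430 ha = 1.43 × 10^7 m²
Unconfined: Δh_u = ΔV/(Sy·A) = 3.6 × 10^5/(0.24 × 1.43 × 10^7) = 0.1049 m
Confined: Δh_c = ΔV/(S·A) = 3.6 × 10^5/(2.9 × 10^-4 × 1.43 × 10^7) = 86.81 m

Δh_u ≈ 0.105 m; Δh_c ≈ 86.8 m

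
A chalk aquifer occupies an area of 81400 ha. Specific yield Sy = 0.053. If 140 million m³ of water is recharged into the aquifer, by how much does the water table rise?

Δh ≈ 3.25 m

A = 81400 ha = 8.14 × 10^8 m²
ΔV = 140 million m³ = 1.4 × 10^8 m³
Δh = ΔV / (Sy × A) = 1.4 × 10^8 m³ / (0.053 × 8.14 × 10^8 m²) = 3.245 m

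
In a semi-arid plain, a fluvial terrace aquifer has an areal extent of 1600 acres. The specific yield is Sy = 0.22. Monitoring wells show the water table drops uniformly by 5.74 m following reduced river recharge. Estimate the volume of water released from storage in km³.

ΔV ≈ 0.00818 km³

A = 1600 acres = 6.475 × 10^6 m²
ΔV = Sy × A × Δh = 0.22 × 6.475 × 10^6 m² × 5.74 m = 8.177 × 10^6 m³
ΔV = 8.177 × 10^6 m³ = 0.008177 km³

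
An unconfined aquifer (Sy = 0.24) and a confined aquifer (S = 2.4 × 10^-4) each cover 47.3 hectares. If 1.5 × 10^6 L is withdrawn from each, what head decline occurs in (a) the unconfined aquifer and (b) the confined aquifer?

A = 47.3 hectares = 4.73 × 10^5 m²
ΔV = 1.5 × 10^6 L = 1500 m³
Unconfined: Δh_u = ΔV/(Sy·A) = 1500/(0.24 × 4.73 × 10^5) = 0.01321 m
Confined: Δh_c = ΔV/(S·A) = 1500/(2.4 × 10^-4 × 4.73 × 10^5) = 13.21 m

Δh_u ≈ 0.0132 m; Δh_c ≈ 13.2 m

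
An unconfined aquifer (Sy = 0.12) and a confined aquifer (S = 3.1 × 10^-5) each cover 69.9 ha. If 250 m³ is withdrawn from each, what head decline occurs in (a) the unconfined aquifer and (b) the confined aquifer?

A = 69.9 ha = 6.99 × 10^5 m²
Unconfined: Δh_u = ΔV/(Sy·A) = 250/(0.12 × 6.99 × 10^5) = 0.00298 m
Confined: Δh_c = ΔV/(S·A) = 250/(3.1 × 10^-5 × 6.99 × 10^5) = 11.54 m

Δh_u ≈ 0.00298 m; Δh_c ≈ 11.5 m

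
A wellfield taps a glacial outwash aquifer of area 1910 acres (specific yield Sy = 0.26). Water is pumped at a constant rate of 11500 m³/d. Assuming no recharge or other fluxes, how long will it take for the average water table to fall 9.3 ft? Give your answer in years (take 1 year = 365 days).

t ≈ 1.36 years

A = 1910 acres = 7.729 × 10^6 m²
Δh = 9.3 ft = 2.835 m
ΔV = Sy × A × Δh = 0.26 × 7.729 × 10^6 × 2.835 = 5.697 × 10^6 m³
t = ΔV / Q = 5.697 × 10^6 m³ / 11500 m³/d = 495.4 d
t = 495.4 d ≈ 1.357 years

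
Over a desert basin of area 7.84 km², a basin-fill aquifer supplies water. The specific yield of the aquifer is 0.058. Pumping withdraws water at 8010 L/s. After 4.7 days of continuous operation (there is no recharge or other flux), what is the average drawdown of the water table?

A = 7.84 km² = 7.84 × 10^6 m²
Q = 8010 L/s = 6.921 × 10^5 m³/d
ΔV = Q × t = 6.921 × 10^5 m³/d × 4.7 d = 3.253 × 10^6 m³
Δh = ΔV / (Sy × A) = 3.253 × 10^6 / (0.058 × 7.84 × 10^6) = 7.153 m

Δh ≈ 7.15 m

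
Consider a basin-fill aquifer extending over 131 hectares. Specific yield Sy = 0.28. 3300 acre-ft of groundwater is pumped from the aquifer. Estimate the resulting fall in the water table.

A = 131 hectares = 1.31 × 10^6 m²
ΔV = 3300 acre-ft = 4.07 × 10^6 m³
Δh = ΔV / (Sy × A) = 4.07 × 10^6 m³ / (0.28 × 1.31 × 10^6 m²) = 11.1 m

Δh ≈ 11.1 m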